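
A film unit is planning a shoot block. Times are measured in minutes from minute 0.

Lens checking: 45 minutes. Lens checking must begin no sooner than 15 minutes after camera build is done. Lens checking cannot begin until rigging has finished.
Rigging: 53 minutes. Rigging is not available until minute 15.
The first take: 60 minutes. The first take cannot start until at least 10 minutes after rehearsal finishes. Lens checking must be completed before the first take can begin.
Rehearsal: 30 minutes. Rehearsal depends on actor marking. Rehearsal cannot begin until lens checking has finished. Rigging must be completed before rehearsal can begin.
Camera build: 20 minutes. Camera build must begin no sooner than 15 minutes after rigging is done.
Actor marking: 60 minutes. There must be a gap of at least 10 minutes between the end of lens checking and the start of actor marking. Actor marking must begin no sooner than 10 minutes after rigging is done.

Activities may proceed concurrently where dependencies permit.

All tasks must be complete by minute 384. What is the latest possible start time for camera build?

134

The first take must finish by minute 384; it takes 60 minutes, so it must start by 384 − 60 = minute 324.
Rehearsal must finish before the first take (must start by minute 324, minus 10-minute gap → minute 314). With a 30-minute duration, rehearsal must start by 314 − 30 = minute 284.
Actor marking feeds into rehearsal (must start by minute 284); so actor marking must finish by minute 284 and therefore start by minute 224.
Lens checking feeds actor marking (must start by minute 224, minus 10-minute gap → minute 214); rehearsal (must start by minute 284); the first take (must start by minute 324). Taking the minimum, lens checking must finish by minute 214 and start by 214 − 45 = minute 169.
Since lens checking (must start by minute 169, minus 15-minute gap → minute 154) depends on it, camera build must finish by minute 154. Backing off its 20-minute duration gives a latest start of minute 134.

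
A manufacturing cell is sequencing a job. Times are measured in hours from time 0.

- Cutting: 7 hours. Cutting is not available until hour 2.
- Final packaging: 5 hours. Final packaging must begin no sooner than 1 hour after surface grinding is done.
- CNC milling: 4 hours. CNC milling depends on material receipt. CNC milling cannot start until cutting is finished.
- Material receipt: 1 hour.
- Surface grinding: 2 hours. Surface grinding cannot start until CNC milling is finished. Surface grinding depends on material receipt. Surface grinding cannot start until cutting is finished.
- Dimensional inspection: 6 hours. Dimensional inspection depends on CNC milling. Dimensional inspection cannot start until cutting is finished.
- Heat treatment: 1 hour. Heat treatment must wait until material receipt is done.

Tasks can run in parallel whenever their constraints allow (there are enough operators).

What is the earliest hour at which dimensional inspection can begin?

13

After its own release at hour 2, cutting can start at hour 2 and finishes at hour 9.
Material receipt has no prerequisites, so it starts at hour 0 and finishes at hour 1.
CNC milling cannot start until material receipt (finishes hour 1); cutting (finishes hour 9). The controlling bound is hour 9, so CNC milling finishes at 9 + 4 = hour 13.
Dimensional inspection waits on CNC milling (finishes hour 13); cutting (finishes hour 9). The latest of these is hour 13, which is the earliest dimensional inspection can start.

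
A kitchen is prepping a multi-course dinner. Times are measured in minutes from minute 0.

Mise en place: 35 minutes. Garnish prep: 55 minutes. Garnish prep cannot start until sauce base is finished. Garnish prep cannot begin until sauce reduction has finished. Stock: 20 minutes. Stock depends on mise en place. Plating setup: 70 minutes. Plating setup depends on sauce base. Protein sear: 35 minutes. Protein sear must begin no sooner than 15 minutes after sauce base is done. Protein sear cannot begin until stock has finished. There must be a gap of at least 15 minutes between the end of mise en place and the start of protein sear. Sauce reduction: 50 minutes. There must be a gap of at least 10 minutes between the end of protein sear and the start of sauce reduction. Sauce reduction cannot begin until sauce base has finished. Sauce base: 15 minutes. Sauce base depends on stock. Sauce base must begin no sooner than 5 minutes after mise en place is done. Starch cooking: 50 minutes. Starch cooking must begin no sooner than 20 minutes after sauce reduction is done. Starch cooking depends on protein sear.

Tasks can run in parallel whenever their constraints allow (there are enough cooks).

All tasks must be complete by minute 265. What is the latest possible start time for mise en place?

To finish by minute 265, starch cooking (duration 50) must start no later than minute 215.
To finish by minute 265, garnish prep (duration 55) must start no later than minute 210.
Sauce reduction feeds starch cooking (must start by minute 215, minus 20-minute gap → minute 195); garnish prep (must start by minute 210). Taking the minimum, sauce reduction must finish by minute 195 and start by 195 − 50 = minute 145.
Protein sear must finish in time for sauce reduction (must start by minute 145, minus 10-minute gap → minute 135); starch cooking (must start by minute 215). The tightest is minute 135, so protein sear must start by 135 − 35 = minute 100.
To finish by minute 265, plating setup (duration 70) must start no later than minute 195.
Sauce base feeds protein sear (must start by minute 100, minus 15-minute gap → minute 85); sauce reduction (must start by minute 145); plating setup (must start by minute 195); garnish prep (must start by minute 210). Taking the minimum, sauce base must finish by minute 85 and start by 85 − 15 = minute 70.
Stock feeds sauce base (must start by minute 70); protein sear (must start by minute 100). Taking the minimum, stock must finish by minute 70 and start by 70 − 20 = minute 50.
Mise en place feeds stock (must start by minute 50); sauce base (must start by minute 70, minus 5-minute gap → minute 65); protein sear (must start by minute 100, minus 15-minute gap → minute 85). Taking the minimum, mise en place must finish by minute 50 and start by 50 − 35 = minute 15.

15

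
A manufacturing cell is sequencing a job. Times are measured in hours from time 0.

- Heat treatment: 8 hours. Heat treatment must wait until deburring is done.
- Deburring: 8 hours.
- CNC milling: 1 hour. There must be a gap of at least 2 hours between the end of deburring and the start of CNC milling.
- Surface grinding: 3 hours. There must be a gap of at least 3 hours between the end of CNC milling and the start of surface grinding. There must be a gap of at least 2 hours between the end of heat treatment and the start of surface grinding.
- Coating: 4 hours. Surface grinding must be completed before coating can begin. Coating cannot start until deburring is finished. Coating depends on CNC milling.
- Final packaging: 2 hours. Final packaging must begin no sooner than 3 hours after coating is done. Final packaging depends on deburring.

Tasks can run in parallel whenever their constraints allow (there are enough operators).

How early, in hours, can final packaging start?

28

Deburring has no prerequisites, so it starts at hour 0 and finishes at hour 8.
Heat treatment cannot begin until deburring (finishes hour 8). It runs from hour 8 to 8 + 8 = hour 16.
CNC milling waits on deburring (finishes hour 8, plus 2-hour gap → hour 10), so it starts at hour 10 and finishes at 10 + 1 = hour 11.
Surface grinding needs all of CNC milling (finishes hour 11, plus 3-hour gap → hour 14); heat treatment (finishes hour 16, plus 2-hour gap → hour 18). That puts its earliest start at hour 18; it finishes at 18 + 3 = hour 21.
Coating has to wait for surface grinding (finishes hour 21); deburring (finishes hour 8); CNC milling (finishes hour 11). The latest of these is hour 21, so coating runs hour 21 to 21 + 4 = hour 25.
Final packaging waits on coating (finishes hour 25, plus 3-hour gap → hour 28); deburring (finishes hour 8). The latest of these is hour 28, which is the earliest final packaging can start.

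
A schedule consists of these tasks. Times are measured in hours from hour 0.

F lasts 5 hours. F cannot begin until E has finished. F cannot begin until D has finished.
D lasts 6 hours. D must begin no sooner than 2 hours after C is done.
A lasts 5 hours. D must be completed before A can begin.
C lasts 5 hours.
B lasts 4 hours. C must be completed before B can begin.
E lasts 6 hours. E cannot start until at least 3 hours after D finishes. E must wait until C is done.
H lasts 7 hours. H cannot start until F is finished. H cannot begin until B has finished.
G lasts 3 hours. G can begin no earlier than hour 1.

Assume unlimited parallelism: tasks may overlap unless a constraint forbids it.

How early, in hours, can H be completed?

C has no prerequisites, so it starts at hour 0 and finishes at hour 5.
D waits on C (finishes hour 5, plus 2-hour gap → hour 7), so it starts at hour 7 and finishes at 7 + 6 = hour 13.
E needs all of D (finishes hour 13, plus 3-hour gap → hour 16); C (finishes hour 5). That puts its earliest start at hour 16; it finishes at 16 + 6 = hour 22.
F has to wait for E (finishes hour 22); D (finishes hour 13). The latest of these is hour 22, so F runs hour 22 to 22 + 5 = hour 27.
B waits on C (finishes hour 5), so it starts at hour 5 and finishes at 5 + 4 = hour 9.
H has to wait for F (finishes hour 27); B (finishes hour 9). The latest of these is hour 27, so H runs hour 27 to 27 + 7 = hour 34.

34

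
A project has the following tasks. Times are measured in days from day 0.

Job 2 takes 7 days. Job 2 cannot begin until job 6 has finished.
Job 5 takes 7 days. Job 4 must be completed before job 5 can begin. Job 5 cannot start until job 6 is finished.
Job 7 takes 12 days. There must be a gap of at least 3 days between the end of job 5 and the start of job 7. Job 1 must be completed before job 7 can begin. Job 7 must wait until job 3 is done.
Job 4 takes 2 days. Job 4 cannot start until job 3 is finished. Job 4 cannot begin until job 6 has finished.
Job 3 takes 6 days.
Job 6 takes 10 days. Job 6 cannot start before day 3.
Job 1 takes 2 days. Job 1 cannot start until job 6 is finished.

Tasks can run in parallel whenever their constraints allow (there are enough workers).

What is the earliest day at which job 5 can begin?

15

After its own release at day 3, job 6 can start at day 3 and finishes at day 13.
Nothing blocks job 3, so it runs from day 0 to day 6.
Job 4 has to wait for job 3 (finishes day 6); job 6 (finishes day 13). The latest of these is day 13, so job 4 runs day 13 to 13 + 2 = day 15.
Job 5 waits on job 4 (finishes day 15); job 6 (finishes day 13). The latest of these is day 15, which is the earliest job 5 can start.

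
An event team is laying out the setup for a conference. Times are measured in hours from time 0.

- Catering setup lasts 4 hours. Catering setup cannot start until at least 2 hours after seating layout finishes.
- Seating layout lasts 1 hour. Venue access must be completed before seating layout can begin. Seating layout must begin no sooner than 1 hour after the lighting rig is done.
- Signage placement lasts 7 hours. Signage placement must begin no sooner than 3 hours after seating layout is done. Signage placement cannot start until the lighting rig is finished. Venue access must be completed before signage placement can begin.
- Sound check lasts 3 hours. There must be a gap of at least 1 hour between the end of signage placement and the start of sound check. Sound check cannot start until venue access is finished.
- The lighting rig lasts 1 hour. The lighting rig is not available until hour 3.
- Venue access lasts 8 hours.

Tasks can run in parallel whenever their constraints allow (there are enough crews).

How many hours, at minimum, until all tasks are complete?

After its own release at hour 3, the lighting rig can start at hour 3 and finishes at hour 4.
Venue access has no prerequisites, so it starts at hour 0 and finishes at hour 8.
Seating layout has to wait for venue access (finishes hour 8); the lighting rig (finishes hour 4, plus 1-hour gap → hour 5). The latest of these is hour 8, so seating layout runs hour 8 to 8 + 1 = hour 9.
After seating layout (finishes hour 9, plus 2-hour gap → hour 11), catering setup can start at hour 11 and finishes at hour 15.
Signage placement needs all of seating layout (finishes hour 9, plus 3-hour gap → hour 12); the lighting rig (finishes hour 4); venue access (finishes hour 8). That puts its earliest start at hour 12; it finishes at 12 + 7 = hour 19.
Sound check cannot start until signage placement (finishes hour 19, plus 1-hour gap → hour 20); venue access (finishes hour 8). The controlling bound is hour 20, so sound check finishes at 20 + 3 = hour 23.
All tasks are finished once the last one completes. Finish times: Venue access at 8, The lighting rig at 4, Seating layout at 9, Signage placement at 19, Catering setup at 15, Sound check at 23. The latest is hour 23.

23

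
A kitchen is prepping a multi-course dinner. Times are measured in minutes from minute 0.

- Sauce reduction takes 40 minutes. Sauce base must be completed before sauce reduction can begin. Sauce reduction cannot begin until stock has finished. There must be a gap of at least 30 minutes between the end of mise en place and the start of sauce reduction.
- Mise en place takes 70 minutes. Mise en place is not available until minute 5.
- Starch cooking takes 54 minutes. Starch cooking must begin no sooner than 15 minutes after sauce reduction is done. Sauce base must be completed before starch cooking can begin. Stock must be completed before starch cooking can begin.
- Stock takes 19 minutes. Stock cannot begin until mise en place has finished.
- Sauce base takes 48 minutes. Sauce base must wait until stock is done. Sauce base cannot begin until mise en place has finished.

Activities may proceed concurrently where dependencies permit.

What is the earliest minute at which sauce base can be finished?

142

Mise en place cannot begin until its own release at minute 5. It runs from minute 5 to 5 + 70 = minute 75.
Stock waits on mise en place (finishes minute 75), so it starts at minute 75 and finishes at 75 + 19 = minute 94.
Sauce base has to wait for stock (finishes minute 94); mise en place (finishes minute 75). The latest of these is minute 94, so sauce base runs minute 94 to 94 + 48 = minute 142.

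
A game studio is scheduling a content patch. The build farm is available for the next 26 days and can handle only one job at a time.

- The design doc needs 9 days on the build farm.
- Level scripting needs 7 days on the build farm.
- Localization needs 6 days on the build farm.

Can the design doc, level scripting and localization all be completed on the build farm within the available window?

Running back to back, the jobs need 9 + 7 + 6 = 22 days on the build farm.
Since 22 ≤ 26, they fit within the window.

Yes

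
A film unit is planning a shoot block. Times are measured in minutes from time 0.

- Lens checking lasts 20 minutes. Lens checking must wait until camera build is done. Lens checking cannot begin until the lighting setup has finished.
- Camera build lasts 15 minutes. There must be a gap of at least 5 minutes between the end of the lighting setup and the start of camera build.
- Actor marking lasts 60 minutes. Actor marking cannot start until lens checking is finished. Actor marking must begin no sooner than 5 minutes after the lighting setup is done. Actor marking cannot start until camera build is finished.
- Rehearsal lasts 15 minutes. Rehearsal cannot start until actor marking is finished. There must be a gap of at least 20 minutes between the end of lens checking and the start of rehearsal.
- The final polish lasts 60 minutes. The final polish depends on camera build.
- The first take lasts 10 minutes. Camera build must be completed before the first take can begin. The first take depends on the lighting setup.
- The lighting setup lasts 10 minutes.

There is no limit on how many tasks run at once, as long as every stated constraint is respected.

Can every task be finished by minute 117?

No

The lighting setup can start immediately at minute 0; it finishes at minute 10.
Camera build waits on the lighting setup (finishes minute 10, plus 5-minute gap → minute 15), so it starts at minute 15 and finishes at 15 + 15 = minute 30.
The first take cannot start until camera build (finishes minute 30); the lighting setup (finishes minute 10). The controlling bound is minute 30, so the first take finishes at 30 + 10 = minute 40.
After camera build (finishes minute 30), the final polish can start at minute 30 and finishes at minute 90.
For lens checking: camera build (finishes minute 30); the lighting setup (finishes minute 10). Taking the maximum gives a start of minute 30, and it finishes at 30 + 20 = minute 50.
Actor marking has to wait for lens checking (finishes minute 50); the lighting setup (finishes minute 10, plus 5-minute gap → minute 15); camera build (finishes minute 30). The latest of these is minute 50, so actor marking runs minute 50 to 50 + 60 = minute 110.
Rehearsal needs all of actor marking (finishes minute 110); lens checking (finishes minute 50, plus 20-minute gap → minute 70). That puts its earliest start at minute 110; it finishes at 110 + 15 = minute 125.
The earliest everything can be done is minute 125, which is after the deadline of 117, so it is not possible.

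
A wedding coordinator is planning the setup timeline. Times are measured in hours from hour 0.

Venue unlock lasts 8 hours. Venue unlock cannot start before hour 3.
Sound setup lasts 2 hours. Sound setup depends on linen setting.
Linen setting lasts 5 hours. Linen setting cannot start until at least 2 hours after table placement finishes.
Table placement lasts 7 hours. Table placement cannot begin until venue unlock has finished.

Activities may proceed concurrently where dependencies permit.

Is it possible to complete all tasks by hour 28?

Venue unlock waits on its own release at hour 3, so it starts at hour 3 and finishes at 3 + 8 = hour 11.
After venue unlock (finishes hour 11), table placement can start at hour 11 and finishes at hour 18.
Linen setting waits on table placement (finishes hour 18, plus 2-hour gap → hour 20), so it starts at hour 20 and finishes at 20 + 5 = hour 25.
Sound setup waits on linen setting (finishes hour 25), so it starts at hour 25 and finishes at 25 + 2 = hour 27.
Every task is finished by hour 27, which is no later than the deadline of 28, so the schedule is feasible.

Yes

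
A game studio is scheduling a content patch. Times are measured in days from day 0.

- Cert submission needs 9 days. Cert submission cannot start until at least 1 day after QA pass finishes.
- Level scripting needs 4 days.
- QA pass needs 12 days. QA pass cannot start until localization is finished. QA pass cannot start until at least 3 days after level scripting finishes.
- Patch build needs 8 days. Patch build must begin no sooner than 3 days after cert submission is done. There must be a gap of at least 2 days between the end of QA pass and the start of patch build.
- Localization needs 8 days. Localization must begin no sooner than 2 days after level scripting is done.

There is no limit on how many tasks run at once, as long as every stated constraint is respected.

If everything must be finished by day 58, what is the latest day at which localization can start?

To finish by day 58, patch build (duration 8) must start no later than day 50.
Cert submission feeds into patch build (must start by day 50, minus 3-day gap → day 47); so cert submission must finish by day 47 and therefore start by day 38.
For QA pass: cert submission (must start by day 38, minus 1-day gap → day 37); patch build (must start by day 50, minus 2-day gap → day 48). The most restrictive is day 37; with a 12-day duration, QA pass must start by day 25.
Since QA pass (must start by day 25) depends on it, localization must finish by day 25. Backing off its 8-day duration gives a latest start of day 17.

17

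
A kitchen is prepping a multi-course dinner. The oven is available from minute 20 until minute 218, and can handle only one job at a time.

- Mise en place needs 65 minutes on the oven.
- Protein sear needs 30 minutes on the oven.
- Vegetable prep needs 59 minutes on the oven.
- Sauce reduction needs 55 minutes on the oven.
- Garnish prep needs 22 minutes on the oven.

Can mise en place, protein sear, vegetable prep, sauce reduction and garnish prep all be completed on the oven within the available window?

The oven window is 218 − 20 = 198 minutes.
Running back to back, the jobs need 65 + 30 + 59 + 55 + 22 = 231 minutes on the oven.
Since 231 > 198, they cannot all fit.

No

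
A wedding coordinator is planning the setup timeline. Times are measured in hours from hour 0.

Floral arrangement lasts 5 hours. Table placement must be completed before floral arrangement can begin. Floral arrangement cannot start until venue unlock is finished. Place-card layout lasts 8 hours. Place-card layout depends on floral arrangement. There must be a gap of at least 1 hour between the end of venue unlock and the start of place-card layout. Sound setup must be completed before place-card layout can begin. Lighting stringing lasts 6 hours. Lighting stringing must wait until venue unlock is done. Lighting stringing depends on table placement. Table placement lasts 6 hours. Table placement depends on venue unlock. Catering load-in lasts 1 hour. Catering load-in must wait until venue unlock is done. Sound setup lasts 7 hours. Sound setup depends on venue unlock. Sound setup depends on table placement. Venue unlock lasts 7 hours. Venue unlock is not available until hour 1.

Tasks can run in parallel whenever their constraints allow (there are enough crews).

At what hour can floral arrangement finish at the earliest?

19

After its own release at hour 1, venue unlock can start at hour 1 and finishes at hour 8.
After venue unlock (finishes hour 8), table placement can start at hour 8 and finishes at hour 14.
Floral arrangement cannot start until table placement (finishes hour 14); venue unlock (finishes hour 8). The controlling bound is hour 14, so floral arrangement finishes at 14 + 5 = hour 19.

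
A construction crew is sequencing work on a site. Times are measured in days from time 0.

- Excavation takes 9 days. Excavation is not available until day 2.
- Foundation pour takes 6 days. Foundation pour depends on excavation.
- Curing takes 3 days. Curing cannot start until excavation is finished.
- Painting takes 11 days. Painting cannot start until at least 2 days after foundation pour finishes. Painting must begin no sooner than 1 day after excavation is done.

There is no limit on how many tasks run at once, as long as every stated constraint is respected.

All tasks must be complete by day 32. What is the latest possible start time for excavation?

Painting must finish by day 32; it takes 11 days, so it must start by 32 − 11 = day 21.
Foundation pour has to be done before painting (must start by day 21, minus 2-day gap → day 19). That means finishing by day 19, i.e. starting by 19 − 6 = day 13.
Curing has no dependents, so it just needs to finish by day 32. Starting by 32 − 3 = day 29 achieves that.
Excavation has several dependents: foundation pour (must start by day 13); curing (must start by day 29); painting (must start by day 21, minus 1-day gap → day 20). The earliest of those limits is day 13, so excavation must start by 13 − 9 = day 4.

4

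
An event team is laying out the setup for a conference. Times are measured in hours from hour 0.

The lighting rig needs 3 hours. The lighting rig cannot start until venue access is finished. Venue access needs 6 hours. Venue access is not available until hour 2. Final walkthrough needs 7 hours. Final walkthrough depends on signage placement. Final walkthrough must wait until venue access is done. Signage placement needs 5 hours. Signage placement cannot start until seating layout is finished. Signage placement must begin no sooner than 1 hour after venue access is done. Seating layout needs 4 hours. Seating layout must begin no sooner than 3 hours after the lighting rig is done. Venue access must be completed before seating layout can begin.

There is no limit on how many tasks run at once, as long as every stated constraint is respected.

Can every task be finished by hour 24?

No

After its own release at hour 2, venue access can start at hour 2 and finishes at hour 8.
The lighting rig cannot begin until venue access (finishes hour 8). It runs from hour 8 to 8 + 3 = hour 11.
Seating layout has to wait for the lighting rig (finishes hour 11, plus 3-hour gap → hour 14); venue access (finishes hour 8). The latest of these is hour 14, so seating layout runs hour 14 to 14 + 4 = hour 18.
Signage placement needs all of seating layout (finishes hour 18); venue access (finishes hour 8, plus 1-hour gap → hour 9). That puts its earliest start at hour 18; it finishes at 18 + 5 = hour 23.
Final walkthrough needs all of signage placement (finishes hour 23); venue access (finishes hour 8). That puts its earliest start at hour 23; it finishes at 23 + 7 = hour 30.
The earliest everything can be done is hour 30, which is after the deadline of 24, so it is not possible.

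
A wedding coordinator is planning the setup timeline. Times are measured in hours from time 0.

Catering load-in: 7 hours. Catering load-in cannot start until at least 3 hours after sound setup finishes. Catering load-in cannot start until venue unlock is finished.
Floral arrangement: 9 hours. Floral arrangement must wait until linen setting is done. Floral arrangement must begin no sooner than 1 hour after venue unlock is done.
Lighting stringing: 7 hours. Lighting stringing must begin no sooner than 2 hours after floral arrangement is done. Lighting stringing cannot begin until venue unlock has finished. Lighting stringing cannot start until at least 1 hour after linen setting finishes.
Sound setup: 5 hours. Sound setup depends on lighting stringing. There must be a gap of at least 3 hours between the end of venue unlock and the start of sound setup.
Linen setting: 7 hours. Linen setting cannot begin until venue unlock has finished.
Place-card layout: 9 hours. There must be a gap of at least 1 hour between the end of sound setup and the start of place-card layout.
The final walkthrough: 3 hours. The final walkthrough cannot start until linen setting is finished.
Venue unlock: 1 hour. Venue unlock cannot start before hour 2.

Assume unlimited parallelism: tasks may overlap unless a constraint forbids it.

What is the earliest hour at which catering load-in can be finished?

43

After its own release at hour 2, venue unlock can start at hour 2 and finishes at hour 3.
Linen setting waits on venue unlock (finishes hour 3), so it starts at hour 3 and finishes at 3 + 7 = hour 10.
For floral arrangement: linen setting (finishes hour 10); venue unlock (finishes hour 3, plus 1-hour gap → hour 4). Taking the maximum gives a start of hour 10, and it finishes at 10 + 9 = hour 19.
Lighting stringing needs all of floral arrangement (finishes hour 19, plus 2-hour gap → hour 21); venue unlock (finishes hour 3); linen setting (finishes hour 10, plus 1-hour gap → hour 11). That puts its earliest start at hour 21; it finishes at 21 + 7 = hour 28.
Sound setup needs all of lighting stringing (finishes hour 28); venue unlock (finishes hour 3, plus 3-hour gap → hour 6). That puts its earliest start at hour 28; it finishes at 28 + 5 = hour 33.
Catering load-in cannot start until sound setup (finishes hour 33, plus 3-hour gap → hour 36); venue unlock (finishes hour 3). The controlling bound is hour 36, so catering load-in finishes at 36 + 7 = hour 43.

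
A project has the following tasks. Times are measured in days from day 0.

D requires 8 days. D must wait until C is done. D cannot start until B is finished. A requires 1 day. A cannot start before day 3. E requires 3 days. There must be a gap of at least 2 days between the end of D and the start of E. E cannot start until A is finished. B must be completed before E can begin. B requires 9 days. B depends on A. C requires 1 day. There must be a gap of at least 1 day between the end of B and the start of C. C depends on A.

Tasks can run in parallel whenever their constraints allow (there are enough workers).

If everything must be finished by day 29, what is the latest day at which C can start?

15

E has no dependents, so it just needs to finish by day 29. Starting by 29 − 3 = day 26 achieves that.
D has to be done before E (must start by day 26, minus 2-day gap → day 24). That means finishing by day 24, i.e. starting by 24 − 8 = day 16.
Since D (must start by day 16) depends on it, C must finish by day 16. Backing off its 1-day duration gives a latest start of day 15.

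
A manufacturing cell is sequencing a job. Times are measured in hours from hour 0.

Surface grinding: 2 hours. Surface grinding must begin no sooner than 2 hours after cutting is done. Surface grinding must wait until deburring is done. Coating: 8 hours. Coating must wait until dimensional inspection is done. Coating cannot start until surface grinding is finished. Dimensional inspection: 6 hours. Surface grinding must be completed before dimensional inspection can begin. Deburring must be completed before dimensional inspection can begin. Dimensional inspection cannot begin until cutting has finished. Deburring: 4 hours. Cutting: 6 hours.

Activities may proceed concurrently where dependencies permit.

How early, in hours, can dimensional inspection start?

10

Nothing blocks deburring, so it runs from hour 0 to hour 4.
Cutting can start immediately at hour 0; it finishes at hour 6.
For surface grinding: cutting (finishes hour 6, plus 2-hour gap → hour 8); deburring (finishes hour 4). Taking the maximum gives a start of hour 8, and it finishes at 8 + 2 = hour 10.
Dimensional inspection waits on surface grinding (finishes hour 10); deburring (finishes hour 4); cutting (finishes hour 6). The latest of these is hour 10, which is the earliest dimensional inspection can start.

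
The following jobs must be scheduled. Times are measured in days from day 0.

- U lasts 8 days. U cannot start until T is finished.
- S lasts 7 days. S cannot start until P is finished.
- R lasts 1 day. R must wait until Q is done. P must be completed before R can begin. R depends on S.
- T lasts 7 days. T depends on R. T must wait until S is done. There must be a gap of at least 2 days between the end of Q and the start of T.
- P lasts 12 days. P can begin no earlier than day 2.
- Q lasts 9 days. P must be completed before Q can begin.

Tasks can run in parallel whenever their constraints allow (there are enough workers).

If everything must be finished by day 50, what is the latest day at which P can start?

12

Nothing follows U; the deadline of day 50 is its only limit. It must start by 50 − 8 = day 42.
Since U (must start by day 42) depends on it, T must finish by day 42. Backing off its 7-day duration gives a latest start of day 35.
Since T (must start by day 35) depends on it, R must finish by day 35. Backing off its 1-day duration gives a latest start of day 34.
Q has several dependents: R (must start by day 34); T (must start by day 35, minus 2-day gap → day 33). The earliest of those limits is day 33, so Q must start by 33 − 9 = day 24.
S must finish in time for R (must start by day 34); T (must start by day 35). The tightest is day 34, so S must start by 34 − 7 = day 27.
For P: Q (must start by day 24); R (must start by day 34); S (must start by day 27). The most restrictive is day 24; with a 12-day duration, P must start by day 12.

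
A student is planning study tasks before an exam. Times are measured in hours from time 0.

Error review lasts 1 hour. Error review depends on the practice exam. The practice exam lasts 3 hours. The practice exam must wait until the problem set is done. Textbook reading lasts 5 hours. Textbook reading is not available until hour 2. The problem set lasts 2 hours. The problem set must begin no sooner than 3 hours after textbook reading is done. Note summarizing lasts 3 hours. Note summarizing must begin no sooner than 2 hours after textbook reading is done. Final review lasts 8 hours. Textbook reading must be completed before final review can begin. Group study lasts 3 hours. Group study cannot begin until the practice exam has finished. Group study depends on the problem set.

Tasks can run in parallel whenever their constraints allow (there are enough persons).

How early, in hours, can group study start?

After its own release at hour 2, textbook reading can start at hour 2 and finishes at hour 7.
The problem set cannot begin until textbook reading (finishes hour 7, plus 3-hour gap → hour 10). It runs from hour 10 to 10 + 2 = hour 12.
The practice exam waits on the problem set (finishes hour 12), so it starts at hour 12 and finishes at 12 + 3 = hour 15.
Group study waits on the practice exam (finishes hour 15); the problem set (finishes hour 12). The latest of these is hour 15, which is the earliest group study can start.

15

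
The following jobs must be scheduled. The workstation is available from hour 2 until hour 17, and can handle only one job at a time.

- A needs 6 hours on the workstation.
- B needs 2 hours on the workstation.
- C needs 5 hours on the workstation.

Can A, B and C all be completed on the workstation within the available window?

The workstation window is 17 − 2 = 15 hours.
Running back to back, the jobs need 6 + 2 + 5 = 13 hours on the workstation.
Since 13 ≤ 15, they fit within the window.

Yes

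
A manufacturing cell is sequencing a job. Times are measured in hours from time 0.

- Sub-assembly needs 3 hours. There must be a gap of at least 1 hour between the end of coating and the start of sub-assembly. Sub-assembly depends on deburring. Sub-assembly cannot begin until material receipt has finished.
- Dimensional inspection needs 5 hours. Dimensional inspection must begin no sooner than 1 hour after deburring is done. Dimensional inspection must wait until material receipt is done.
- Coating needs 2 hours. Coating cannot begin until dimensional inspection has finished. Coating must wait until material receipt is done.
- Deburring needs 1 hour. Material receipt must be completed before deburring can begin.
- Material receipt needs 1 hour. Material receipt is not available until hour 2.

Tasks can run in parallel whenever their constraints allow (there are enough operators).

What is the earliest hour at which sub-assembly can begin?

13

Material receipt waits on its own release at hour 2, so it starts at hour 2 and finishes at 2 + 1 = hour 3.
After material receipt (finishes hour 3), deburring can start at hour 3 and finishes at hour 4.
Dimensional inspection cannot start until deburring (finishes hour 4, plus 1-hour gap → hour 5); material receipt (finishes hour 3). The controlling bound is hour 5, so dimensional inspection finishes at 5 + 5 = hour 10.
Coating has to wait for dimensional inspection (finishes hour 10); material receipt (finishes hour 3). The latest of these is hour 10, so coating runs hour 10 to 10 + 2 = hour 12.
Sub-assembly waits on coating (finishes hour 12, plus 1-hour gap → hour 13); deburring (finishes hour 4); material receipt (finishes hour 3). The latest of these is hour 13, which is the earliest sub-assembly can start.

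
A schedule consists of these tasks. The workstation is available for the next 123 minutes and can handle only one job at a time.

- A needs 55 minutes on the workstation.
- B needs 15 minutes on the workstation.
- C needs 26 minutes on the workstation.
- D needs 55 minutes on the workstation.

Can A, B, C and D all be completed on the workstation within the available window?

No

Running back to back, the jobs need 55 + 15 + 26 + 55 = 151 minutes on the workstation.
Since 151 > 123, they cannot all fit.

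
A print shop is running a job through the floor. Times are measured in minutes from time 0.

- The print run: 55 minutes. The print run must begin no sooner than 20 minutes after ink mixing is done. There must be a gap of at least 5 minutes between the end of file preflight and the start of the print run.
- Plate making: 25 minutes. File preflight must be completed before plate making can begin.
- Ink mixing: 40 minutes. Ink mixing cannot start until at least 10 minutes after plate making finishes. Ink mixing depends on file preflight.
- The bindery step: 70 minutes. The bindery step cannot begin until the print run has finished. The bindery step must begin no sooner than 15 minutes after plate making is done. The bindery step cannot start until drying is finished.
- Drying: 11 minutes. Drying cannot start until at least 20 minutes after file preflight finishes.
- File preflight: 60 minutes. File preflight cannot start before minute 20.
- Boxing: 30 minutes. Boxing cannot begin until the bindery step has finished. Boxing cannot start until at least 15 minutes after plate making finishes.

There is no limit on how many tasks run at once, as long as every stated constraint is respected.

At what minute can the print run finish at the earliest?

File preflight cannot begin until its own release at minute 20. It runs from minute 20 to 20 + 60 = minute 80.
Plate making waits on file preflight (finishes minute 80), so it starts at minute 80 and finishes at 80 + 25 = minute 105.
For ink mixing: plate making (finishes minute 105, plus 10-minute gap → minute 115); file preflight (finishes minute 80). Taking the maximum gives a start of minute 115, and it finishes at 115 + 40 = minute 155.
The print run cannot start until ink mixing (finishes minute 155, plus 20-minute gap → minute 175); file preflight (finishes minute 80, plus 5-minute gap → minute 85). The controlling bound is minute 175, so the print run finishes at 175 + 55 = minute 230.

230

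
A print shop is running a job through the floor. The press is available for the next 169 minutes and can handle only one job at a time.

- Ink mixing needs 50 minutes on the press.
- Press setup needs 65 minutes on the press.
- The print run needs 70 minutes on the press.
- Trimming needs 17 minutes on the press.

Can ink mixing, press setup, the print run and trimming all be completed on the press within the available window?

Running back to back, the jobs need 50 + 65 + 70 + 17 = 202 minutes on the press.
Since 202 > 169, they cannot all fit.

No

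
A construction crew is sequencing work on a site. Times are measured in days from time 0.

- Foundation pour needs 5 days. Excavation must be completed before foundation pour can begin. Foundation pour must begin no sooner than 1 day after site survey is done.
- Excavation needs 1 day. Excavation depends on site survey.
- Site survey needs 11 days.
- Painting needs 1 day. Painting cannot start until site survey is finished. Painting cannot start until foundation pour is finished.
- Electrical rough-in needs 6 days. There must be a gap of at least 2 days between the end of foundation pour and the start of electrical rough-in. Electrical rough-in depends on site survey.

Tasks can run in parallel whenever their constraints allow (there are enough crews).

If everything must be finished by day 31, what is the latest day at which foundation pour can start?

18

To finish by day 31, electrical rough-in (duration 6) must start no later than day 25.
Painting must finish by day 31; it takes 1 day, so it must start by 31 − 1 = day 30.
Foundation pour feeds electrical rough-in (must start by day 25, minus 2-day gap → day 23); painting (must start by day 30). Taking the minimum, foundation pour must finish by day 23 and start by 23 − 5 = day 18.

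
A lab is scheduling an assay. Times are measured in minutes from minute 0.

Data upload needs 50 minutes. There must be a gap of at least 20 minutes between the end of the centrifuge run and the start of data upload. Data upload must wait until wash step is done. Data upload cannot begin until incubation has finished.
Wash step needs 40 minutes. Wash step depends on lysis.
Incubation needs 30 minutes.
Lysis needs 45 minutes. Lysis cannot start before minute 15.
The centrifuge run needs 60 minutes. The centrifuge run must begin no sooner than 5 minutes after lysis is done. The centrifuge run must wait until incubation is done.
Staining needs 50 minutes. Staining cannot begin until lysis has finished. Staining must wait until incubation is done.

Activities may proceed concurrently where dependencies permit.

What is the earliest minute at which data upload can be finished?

195

Incubation can start immediately at minute 0; it finishes at minute 30.
Lysis waits on its own release at minute 15, so it starts at minute 15 and finishes at 15 + 45 = minute 60.
After lysis (finishes minute 60), wash step can start at minute 60 and finishes at minute 100.
The centrifuge run cannot start until lysis (finishes minute 60, plus 5-minute gap → minute 65); incubation (finishes minute 30). The controlling bound is minute 65, so the centrifuge run finishes at 65 + 60 = minute 125.
Data upload has to wait for the centrifuge run (finishes minute 125, plus 20-minute gap → minute 145); wash step (finishes minute 100); incubation (finishes minute 30). The latest of these is minute 145, so data upload runs minute 145 to 145 + 50 = minute 195.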